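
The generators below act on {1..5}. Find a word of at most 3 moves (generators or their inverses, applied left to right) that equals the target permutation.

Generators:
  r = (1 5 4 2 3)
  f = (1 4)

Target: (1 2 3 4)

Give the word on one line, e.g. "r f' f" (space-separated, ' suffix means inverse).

r' f' r'

  after r': (1 3 2 4 5)
  after f': (1 3 2)(4 5)
  after r': (1 2 3 4)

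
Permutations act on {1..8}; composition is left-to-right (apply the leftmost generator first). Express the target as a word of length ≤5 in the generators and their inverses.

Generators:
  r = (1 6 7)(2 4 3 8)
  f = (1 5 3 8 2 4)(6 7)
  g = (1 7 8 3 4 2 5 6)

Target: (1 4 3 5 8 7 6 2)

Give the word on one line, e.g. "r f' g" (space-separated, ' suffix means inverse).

  after r: (1 6 7)(2 4 3 8)
  after g': (1 5 2 3 7 6)(4 8)
  after r: (1 5 4 2 8 3)
  after g': (1 2 7)(3 6 5)
  after g': (1 4 3 5 8 7 6 2)

r g' r g' g'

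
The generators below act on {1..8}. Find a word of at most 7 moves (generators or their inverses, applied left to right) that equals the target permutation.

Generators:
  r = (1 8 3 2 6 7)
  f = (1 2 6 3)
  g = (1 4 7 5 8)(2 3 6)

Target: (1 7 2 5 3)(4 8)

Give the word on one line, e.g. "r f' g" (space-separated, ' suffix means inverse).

g r' g' r' f'

  after g: (1 4 7 5 8)(2 3 6)
  after r': (1 4 6 3 2 8 7 5)
  after g': (2 5 8 4 3 6)
  after r': (1 7 6 3 2 5)(4 8)
  after f': (1 7 2 5 3)(4 8)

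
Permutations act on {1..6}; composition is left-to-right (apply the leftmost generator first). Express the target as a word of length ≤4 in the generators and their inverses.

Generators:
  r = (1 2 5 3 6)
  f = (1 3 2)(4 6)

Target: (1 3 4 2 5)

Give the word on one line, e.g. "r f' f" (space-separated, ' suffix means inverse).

  after f': (1 2 3)(4 6)
  after r': (2 5)(3 6 4)
  after f: (1 3 4 2 5)

f' r' f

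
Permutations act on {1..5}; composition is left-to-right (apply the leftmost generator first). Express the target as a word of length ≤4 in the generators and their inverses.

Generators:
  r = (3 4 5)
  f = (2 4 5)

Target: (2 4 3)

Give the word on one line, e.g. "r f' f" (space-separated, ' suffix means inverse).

r' f

  after r': (3 5 4)
  after f: (2 4 3)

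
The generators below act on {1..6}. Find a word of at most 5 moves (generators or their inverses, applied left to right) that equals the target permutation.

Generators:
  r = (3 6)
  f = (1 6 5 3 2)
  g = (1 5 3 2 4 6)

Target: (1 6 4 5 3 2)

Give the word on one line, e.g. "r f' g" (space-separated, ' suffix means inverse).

  after f: (1 6 5 3 2)
  after g: (2 5)(3 4 6)
  after r: (2 5)(3 4)
  after g': (1 6 4 5 3 2)

f g r g'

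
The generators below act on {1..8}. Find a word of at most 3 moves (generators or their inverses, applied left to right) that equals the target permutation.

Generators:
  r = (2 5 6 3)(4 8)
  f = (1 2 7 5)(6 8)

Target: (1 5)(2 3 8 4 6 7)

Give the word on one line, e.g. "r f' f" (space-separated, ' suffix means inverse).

  after r': (2 3 6 5)(4 8)
  after f': (1 5)(2 3 8 4 6 7)

r' f'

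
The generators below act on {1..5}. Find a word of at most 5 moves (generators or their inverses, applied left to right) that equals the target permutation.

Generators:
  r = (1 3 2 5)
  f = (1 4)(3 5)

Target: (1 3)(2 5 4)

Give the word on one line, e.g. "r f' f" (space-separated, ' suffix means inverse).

  after r: (1 3 2 5)
  after f: (1 5 4)(2 3)
  after r: (3 5 4)
  after r: (1 3)(2 5 4)

r f r r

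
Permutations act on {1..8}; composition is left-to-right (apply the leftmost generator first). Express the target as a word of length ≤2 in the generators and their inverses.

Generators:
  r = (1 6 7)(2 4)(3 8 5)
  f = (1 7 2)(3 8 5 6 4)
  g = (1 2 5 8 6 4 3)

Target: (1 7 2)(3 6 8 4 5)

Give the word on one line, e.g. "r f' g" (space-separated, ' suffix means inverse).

  after f': (1 2 7)(3 4 6 5 8)
  after f': (1 7 2)(3 6 8 4 5)

f' f'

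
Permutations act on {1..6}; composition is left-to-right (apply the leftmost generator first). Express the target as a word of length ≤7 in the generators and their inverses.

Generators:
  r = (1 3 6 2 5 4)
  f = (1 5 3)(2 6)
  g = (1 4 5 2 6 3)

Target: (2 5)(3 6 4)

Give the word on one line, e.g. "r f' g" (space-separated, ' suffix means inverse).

  after r': (1 4 5 2 6 3)
  after f': (1 4)(5 6)
  after r': (1 5 3)(2 6)
  after g': (1 4)(5 6)
  after g': (2 5)(3 6 4)

r' f' r' g' g'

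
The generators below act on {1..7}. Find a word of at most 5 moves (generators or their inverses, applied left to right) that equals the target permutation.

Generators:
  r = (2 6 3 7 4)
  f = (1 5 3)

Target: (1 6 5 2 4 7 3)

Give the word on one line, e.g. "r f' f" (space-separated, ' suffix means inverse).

  after r: (2 6 3 7 4)
  after f: (1 5 3 7 4 2 6)
  after r': (1 5 6)
  after f: (1 3)(5 6)
  after r': (1 6 5 2 4 7 3)

r f r' f r'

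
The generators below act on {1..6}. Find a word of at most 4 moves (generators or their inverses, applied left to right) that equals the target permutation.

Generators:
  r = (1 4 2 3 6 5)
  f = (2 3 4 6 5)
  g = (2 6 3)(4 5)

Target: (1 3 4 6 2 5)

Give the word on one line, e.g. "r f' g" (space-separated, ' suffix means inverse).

r g' f' g

  after r: (1 4 2 3 6 5)
  after g': (1 5)(2 6 4 3)
  after f': (1 6 3 5)(2 4)
  after g: (1 3 4 6 2 5)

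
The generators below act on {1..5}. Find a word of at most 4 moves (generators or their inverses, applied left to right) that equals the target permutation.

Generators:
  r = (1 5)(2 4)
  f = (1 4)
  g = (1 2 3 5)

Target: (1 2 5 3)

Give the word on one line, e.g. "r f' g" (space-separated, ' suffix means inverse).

f' g' r' f

  after f': (1 4)
  after g': (1 4 5 3 2)
  after r': (1 2 5 3 4)
  after f: (1 2 5 3)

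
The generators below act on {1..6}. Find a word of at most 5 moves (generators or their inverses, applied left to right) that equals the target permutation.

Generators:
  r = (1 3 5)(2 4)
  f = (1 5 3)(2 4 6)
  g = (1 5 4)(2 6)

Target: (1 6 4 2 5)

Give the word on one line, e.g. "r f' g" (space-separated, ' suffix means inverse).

r' g f

  after r': (1 5 3)(2 4)
  after g: (1 4 6 2)(3 5)
  after f: (1 6 4 2 5)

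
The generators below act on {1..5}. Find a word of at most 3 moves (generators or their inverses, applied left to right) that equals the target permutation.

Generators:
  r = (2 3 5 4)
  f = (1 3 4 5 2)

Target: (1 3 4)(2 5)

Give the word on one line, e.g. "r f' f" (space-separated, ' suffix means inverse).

  after f': (1 2 5 4 3)
  after f': (1 5 3 2 4)
  after r': (1 3 4)(2 5)

f' f' r'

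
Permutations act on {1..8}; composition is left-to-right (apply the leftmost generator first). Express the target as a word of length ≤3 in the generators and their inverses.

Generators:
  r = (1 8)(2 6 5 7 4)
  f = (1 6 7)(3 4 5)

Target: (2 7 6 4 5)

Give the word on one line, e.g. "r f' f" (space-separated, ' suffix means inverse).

r' r'

  after r': (1 8)(2 4 7 5 6)
  after r': (2 7 6 4 5)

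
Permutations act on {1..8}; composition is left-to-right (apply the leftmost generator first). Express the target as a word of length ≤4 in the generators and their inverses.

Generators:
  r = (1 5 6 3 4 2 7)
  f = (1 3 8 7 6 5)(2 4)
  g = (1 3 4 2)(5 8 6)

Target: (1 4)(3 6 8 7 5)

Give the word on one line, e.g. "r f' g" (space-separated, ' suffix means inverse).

f g

  after f: (1 3 8 7 6 5)(2 4)
  after g: (1 4)(3 6 8 7 5)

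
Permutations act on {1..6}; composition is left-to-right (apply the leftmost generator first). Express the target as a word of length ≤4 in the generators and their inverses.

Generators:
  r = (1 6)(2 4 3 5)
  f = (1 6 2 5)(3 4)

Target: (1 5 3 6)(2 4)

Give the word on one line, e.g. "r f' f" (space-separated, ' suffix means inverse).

r' r' f'

  after r': (1 6)(2 5 3 4)
  after r': (2 3)(4 5)
  after f': (1 5 3 6)(2 4)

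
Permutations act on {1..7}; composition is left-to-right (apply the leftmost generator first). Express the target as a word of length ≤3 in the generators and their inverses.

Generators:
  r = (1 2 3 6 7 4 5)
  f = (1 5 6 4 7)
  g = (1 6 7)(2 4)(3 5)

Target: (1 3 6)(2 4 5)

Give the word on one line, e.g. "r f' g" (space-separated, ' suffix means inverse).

  after r': (1 5 4 7 6 3 2)
  after g': (1 3 4 6 5 2 7)
  after f': (1 3 6)(2 4 5)

r' g' f'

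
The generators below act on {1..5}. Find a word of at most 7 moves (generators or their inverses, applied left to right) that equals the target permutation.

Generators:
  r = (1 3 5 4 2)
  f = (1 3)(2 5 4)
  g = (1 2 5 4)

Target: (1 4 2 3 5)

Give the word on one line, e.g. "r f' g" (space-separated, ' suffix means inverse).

  after g': (1 4 5 2)
  after r': (1 5 4 3)
  after g': (1 2)(3 4)
  after f: (1 5 4)(2 3)
  after g: (1 4 2 3 5)

g' r' g' f g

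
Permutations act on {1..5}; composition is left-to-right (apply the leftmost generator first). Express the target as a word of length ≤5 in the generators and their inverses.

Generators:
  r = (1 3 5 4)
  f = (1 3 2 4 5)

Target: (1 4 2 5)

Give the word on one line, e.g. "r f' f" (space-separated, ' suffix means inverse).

  after f: (1 3 2 4 5)
  after f: (1 2 5 3 4)
  after r: (1 2 4 3)
  after f: (1 4 2 5)

f f r f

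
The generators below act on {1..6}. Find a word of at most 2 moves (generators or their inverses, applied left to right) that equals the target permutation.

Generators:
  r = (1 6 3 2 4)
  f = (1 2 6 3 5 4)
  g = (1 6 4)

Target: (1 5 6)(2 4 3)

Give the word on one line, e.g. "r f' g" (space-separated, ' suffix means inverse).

f' f'

  after f': (1 4 5 3 6 2)
  after f': (1 5 6)(2 4 3)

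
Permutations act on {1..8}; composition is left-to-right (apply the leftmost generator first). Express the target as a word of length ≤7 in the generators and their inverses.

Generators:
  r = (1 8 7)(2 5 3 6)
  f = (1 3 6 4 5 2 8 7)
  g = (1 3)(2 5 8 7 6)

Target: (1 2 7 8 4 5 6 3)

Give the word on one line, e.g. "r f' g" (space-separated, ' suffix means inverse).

  after g: (1 3)(2 5 8 7 6)
  after g: (2 8 6 5 7)
  after r: (1 8 2 7 5)(3 6)
  after g': (1 5 3 7 2 8 6)
  after f: (1 2 7 8 4 5 6 3)

g g r g' f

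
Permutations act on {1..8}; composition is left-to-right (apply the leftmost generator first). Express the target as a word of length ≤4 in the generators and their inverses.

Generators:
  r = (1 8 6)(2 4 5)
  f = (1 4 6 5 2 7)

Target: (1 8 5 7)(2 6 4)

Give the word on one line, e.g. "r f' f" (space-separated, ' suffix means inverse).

r f

  after r: (1 8 6)(2 4 5)
  after f: (1 8 5 7)(2 6 4)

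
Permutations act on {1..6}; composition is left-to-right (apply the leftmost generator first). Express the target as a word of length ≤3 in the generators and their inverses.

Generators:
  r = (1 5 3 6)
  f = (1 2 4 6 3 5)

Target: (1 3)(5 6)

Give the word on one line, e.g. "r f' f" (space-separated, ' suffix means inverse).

  after r': (1 6 3 5)
  after r': (1 3)(5 6)

r' r'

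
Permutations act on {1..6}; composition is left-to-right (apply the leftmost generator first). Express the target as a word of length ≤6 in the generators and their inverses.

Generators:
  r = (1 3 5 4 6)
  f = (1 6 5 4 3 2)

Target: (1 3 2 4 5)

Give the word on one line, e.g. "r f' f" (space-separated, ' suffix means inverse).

f' f' r f f

  after f': (1 2 3 4 5 6)
  after f': (1 3 5)(2 4 6)
  after r: (1 5 3 4)(2 6)
  after f: (1 4 6)(2 5)
  after f: (1 3 2 4 5)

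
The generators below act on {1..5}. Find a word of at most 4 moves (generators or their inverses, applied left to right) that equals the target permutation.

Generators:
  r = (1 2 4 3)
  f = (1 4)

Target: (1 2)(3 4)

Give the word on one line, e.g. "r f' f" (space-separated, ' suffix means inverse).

  after f: (1 4)
  after r': (1 2)(3 4)

f r'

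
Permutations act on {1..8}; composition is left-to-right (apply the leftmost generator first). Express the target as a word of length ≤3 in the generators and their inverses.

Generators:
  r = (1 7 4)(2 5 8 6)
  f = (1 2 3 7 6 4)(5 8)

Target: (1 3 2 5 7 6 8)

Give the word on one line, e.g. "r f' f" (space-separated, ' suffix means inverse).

  after r': (1 4 7)(2 6 8 5)
  after r': (1 7 4)(2 8)(5 6)
  after f': (1 3 2 5 7 6 8)

r' r' f'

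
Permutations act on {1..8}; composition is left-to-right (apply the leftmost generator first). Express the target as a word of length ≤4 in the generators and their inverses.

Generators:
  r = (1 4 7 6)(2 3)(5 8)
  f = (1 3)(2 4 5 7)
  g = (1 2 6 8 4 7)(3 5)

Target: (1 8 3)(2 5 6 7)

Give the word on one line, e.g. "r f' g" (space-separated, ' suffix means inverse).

r g'

  after r: (1 4 7 6)(2 3)(5 8)
  after g': (1 8 3)(2 5 6 7)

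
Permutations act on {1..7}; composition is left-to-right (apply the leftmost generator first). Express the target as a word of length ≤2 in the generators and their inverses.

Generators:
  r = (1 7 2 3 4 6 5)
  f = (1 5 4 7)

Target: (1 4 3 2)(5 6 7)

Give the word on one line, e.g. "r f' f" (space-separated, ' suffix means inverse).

  after r': (1 5 6 4 3 2 7)
  after f: (1 4 3 2)(5 6 7)

r' f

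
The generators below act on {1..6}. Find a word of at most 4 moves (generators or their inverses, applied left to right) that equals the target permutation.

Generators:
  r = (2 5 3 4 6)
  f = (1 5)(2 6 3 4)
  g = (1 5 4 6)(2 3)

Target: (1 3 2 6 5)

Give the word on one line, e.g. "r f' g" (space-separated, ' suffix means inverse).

  after f': (1 5)(2 4 3 6)
  after r: (1 3 2 6 5)

f' r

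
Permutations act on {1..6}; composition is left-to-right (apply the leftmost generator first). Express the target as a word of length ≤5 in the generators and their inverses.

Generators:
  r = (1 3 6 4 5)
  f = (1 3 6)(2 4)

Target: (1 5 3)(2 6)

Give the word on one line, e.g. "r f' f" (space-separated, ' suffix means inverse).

  after r: (1 3 6 4 5)
  after f': (2 4 5 6)
  after r': (1 5 3)(2 6)

r f' r'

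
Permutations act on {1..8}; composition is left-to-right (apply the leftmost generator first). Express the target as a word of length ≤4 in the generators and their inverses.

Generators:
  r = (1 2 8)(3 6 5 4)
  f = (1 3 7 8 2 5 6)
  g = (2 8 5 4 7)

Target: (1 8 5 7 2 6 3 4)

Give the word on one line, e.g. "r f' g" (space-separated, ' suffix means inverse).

  after g': (2 7 4 5 8)
  after g': (2 4 8 7 5)
  after g': (2 5 7 8 4)
  after r': (1 8 5 7 2 6 3 4)

g' g' g' r'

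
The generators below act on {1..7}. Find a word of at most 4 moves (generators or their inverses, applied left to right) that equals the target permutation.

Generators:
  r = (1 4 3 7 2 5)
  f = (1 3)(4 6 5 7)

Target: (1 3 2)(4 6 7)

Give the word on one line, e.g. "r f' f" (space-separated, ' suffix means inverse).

f' r' r' f

  after f': (1 3)(4 7 5 6)
  after r': (1 4 3 5 6)(2 7)
  after r': (2 3)(5 6)
  after f: (1 3 2)(4 6 7)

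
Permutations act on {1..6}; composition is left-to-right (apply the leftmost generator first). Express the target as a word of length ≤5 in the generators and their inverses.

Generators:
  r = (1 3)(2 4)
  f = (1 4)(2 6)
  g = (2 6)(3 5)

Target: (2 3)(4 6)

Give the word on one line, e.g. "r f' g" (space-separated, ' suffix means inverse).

r' f r' g' g'

  after r': (1 3)(2 4)
  after f: (1 3 4 6 2)
  after r': (2 3)(4 6)
  after g': (2 5 3 6 4)
  after g': (2 3)(4 6)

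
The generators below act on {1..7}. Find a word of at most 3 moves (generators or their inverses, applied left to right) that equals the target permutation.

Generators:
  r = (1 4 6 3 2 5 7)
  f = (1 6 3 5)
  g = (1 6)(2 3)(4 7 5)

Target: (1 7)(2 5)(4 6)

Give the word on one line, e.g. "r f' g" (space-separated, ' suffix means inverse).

  after f': (1 5 3 6)
  after r: (1 7)(2 5)(4 6)

f' r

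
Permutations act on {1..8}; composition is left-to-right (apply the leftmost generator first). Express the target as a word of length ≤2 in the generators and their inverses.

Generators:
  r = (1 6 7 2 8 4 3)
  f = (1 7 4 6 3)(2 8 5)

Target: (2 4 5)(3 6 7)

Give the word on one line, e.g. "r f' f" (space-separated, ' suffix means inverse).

  after r': (1 3 4 8 2 7 6)
  after f: (2 4 5)(3 6 7)

r' f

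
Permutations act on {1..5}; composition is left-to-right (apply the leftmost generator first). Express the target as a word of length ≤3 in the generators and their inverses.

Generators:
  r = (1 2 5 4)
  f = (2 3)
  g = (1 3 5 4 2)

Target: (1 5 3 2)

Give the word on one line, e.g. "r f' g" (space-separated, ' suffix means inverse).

  after g': (1 2 4 5 3)
  after r: (1 5 3 2)

g' r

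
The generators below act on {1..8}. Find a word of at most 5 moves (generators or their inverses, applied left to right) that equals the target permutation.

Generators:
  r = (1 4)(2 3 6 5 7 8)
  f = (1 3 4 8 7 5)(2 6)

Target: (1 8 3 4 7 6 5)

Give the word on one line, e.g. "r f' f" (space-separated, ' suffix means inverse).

r' f' f' r f

  after r': (1 4)(2 8 7 5 6 3)
  after f': (1 3 6)(2 4 5)
  after f': (2 3)(4 7 8)(5 6)
  after r: (1 4 8)(2 6 7)
  after f: (1 8 3 4 7 6 5)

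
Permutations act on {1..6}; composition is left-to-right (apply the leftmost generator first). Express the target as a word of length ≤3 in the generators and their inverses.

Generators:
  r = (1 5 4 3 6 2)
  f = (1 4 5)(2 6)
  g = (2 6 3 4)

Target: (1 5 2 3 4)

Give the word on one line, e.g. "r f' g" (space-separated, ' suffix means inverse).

f' g

  after f': (1 5 4)(2 6)
  after g: (1 5 2 3 4)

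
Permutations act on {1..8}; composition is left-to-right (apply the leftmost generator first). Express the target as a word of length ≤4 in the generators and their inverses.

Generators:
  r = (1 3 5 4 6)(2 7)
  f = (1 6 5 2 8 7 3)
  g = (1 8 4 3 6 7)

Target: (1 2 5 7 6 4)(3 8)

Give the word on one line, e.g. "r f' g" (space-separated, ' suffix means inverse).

g f' g

  after g: (1 8 4 3 6 7)
  after f': (1 2 5 6 8 4 7 3)
  after g: (1 2 5 7 6 4)(3 8)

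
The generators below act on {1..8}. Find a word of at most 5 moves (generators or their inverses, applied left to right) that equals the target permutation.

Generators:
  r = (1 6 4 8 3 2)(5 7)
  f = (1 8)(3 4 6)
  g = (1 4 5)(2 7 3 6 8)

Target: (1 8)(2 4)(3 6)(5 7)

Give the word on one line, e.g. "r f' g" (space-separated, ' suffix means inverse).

r' r' r'

  after r': (1 2 3 8 4 6)(5 7)
  after r': (1 3 4)(2 8 6)
  after r': (1 8)(2 4)(3 6)(5 7)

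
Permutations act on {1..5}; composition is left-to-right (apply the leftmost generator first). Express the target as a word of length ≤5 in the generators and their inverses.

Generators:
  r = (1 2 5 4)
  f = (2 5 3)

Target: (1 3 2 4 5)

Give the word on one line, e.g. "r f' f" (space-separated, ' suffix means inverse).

  after r: (1 2 5 4)
  after r: (1 5)(2 4)
  after f: (1 3 2 4 5)

r r f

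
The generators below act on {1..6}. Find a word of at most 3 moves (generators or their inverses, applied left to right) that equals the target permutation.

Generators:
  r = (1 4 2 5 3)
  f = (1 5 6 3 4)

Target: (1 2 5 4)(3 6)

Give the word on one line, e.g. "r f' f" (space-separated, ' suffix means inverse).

f' r

  after f': (1 4 3 6 5)
  after r: (1 2 5 4)(3 6)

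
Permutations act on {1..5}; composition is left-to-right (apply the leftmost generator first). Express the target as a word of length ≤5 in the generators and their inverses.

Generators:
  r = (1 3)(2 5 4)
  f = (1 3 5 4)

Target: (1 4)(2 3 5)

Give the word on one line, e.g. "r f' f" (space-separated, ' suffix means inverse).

  after f: (1 3 5 4)
  after r: (2 5)(3 4)
  after f: (1 3)(2 4 5)
  after f: (1 5 2)
  after f: (1 4)(2 3 5)

f r f f f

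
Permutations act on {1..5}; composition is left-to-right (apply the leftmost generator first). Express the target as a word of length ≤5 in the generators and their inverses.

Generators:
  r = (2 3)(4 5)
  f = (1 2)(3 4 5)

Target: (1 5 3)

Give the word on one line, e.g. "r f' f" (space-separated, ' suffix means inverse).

  after f: (1 2)(3 4 5)
  after f: (3 5 4)
  after f: (1 2)
  after r': (1 3 2)(4 5)
  after f': (1 5 3)

f f f r' f'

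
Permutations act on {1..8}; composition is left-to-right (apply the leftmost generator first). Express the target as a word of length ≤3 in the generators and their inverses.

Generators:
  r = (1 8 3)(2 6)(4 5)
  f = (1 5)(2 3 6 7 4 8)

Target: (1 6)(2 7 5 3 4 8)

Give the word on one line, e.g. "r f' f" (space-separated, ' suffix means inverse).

r f r

  after r: (1 8 3)(2 6)(4 5)
  after f: (1 2 7 4)(3 5 8 6)
  after r: (1 6)(2 7 5 3 4 8)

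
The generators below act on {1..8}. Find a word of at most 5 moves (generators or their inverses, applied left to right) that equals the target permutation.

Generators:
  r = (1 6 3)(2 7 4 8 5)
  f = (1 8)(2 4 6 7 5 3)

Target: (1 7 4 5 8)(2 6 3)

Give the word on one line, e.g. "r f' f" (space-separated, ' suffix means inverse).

  after r: (1 6 3)(2 7 4 8 5)
  after f: (1 7 6 2 5 4)(3 8)
  after r: (1 4 6 7 3 5 8)
  after f: (1 6 5)(2 4 7)
  after f: (1 7 4 5 8)(2 6 3)

r f r f f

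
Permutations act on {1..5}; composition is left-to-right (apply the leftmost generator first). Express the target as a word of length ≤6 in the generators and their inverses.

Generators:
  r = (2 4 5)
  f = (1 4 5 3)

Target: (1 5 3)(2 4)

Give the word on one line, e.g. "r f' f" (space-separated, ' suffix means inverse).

  after f': (1 3 5 4)
  after f': (1 5)(3 4)
  after f': (1 4 5 3)
  after r: (1 5 3)(2 4)

f' f' f' r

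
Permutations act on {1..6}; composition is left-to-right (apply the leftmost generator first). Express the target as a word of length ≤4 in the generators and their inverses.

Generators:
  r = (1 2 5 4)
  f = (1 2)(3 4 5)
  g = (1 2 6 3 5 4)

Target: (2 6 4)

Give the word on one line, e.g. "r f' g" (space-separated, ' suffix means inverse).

g f

  after g: (1 2 6 3 5 4)
  after f: (2 6 4)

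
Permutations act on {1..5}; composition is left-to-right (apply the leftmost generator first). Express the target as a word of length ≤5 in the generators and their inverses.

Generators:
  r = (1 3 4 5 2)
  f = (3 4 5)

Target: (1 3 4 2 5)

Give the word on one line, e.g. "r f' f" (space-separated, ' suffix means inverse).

r' r' r' f'

  after r': (1 2 5 4 3)
  after r': (1 5 3 2 4)
  after r': (1 4 2 3 5)
  after f': (1 3 4 2 5)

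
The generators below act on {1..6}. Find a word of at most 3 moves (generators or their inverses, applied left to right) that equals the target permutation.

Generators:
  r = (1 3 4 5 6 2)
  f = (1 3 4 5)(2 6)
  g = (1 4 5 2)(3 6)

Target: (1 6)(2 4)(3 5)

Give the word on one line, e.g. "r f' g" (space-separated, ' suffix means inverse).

  after g': (1 2 5 4)(3 6)
  after r': (1 6)(2 4)(3 5)

g' r'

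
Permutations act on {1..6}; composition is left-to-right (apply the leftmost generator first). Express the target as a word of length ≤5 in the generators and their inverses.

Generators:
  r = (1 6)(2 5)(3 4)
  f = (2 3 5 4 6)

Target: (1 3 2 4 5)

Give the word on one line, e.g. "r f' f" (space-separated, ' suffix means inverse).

r' f' r'

  after r': (1 6)(2 5)(3 4)
  after f': (1 4 2 3 5 6)
  after r': (1 3 2 4 5)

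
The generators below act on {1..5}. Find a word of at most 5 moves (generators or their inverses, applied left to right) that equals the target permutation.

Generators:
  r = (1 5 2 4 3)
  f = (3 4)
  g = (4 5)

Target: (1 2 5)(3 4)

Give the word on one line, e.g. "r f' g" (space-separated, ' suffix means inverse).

r' r' g' r

  after r': (1 3 4 2 5)
  after r': (1 4 5 3 2)
  after g': (1 5 3 2)
  after r: (1 2 5)(3 4)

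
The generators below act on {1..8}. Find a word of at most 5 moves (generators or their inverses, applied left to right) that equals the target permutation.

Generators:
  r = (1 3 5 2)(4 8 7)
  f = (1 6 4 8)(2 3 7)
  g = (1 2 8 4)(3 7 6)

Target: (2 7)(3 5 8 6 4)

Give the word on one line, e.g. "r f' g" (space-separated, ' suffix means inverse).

  after f: (1 6 4 8)(2 3 7)
  after r': (1 6 7 5 3 8 2)
  after g': (1 7 5 6 3 2 4 8)
  after f: (1 2 8 6 7 5 4)
  after r: (2 7)(3 5 8 6 4)

f r' g' f r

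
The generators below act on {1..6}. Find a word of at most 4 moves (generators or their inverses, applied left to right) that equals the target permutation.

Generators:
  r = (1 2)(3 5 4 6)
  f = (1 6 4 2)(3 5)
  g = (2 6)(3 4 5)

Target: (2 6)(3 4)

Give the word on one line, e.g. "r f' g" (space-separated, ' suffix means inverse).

r g f' g'

  after r: (1 2)(3 5 4 6)
  after g: (1 6 4 2)
  after f': (3 5)
  after g': (2 6)(3 4)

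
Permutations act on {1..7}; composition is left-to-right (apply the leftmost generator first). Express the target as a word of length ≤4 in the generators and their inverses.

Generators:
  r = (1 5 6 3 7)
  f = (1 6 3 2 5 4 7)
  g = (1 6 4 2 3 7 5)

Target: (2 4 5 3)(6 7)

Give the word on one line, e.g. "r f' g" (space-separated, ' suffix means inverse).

  after g': (1 5 7 3 2 4 6)
  after r': (2 4 5 3)(6 7)

g' r'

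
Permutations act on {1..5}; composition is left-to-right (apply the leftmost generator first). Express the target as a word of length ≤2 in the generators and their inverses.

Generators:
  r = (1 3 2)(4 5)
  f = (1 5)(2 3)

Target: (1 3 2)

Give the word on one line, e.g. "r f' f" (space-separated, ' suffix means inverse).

r' r'

  after r': (1 2 3)(4 5)
  after r': (1 3 2)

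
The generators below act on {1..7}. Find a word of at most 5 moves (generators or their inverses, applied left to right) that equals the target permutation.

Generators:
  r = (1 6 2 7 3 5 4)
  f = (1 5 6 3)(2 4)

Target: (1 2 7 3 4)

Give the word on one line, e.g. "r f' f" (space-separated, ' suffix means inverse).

f' f' r

  after f': (1 3 6 5)(2 4)
  after f': (1 6)(3 5)
  after r: (1 2 7 3 4)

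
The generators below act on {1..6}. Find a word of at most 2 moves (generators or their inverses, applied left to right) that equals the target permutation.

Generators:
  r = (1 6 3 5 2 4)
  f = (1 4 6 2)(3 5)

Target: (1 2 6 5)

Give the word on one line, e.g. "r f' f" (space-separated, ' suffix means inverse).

r f

  after r: (1 6 3 5 2 4)
  after f: (1 2 6 5)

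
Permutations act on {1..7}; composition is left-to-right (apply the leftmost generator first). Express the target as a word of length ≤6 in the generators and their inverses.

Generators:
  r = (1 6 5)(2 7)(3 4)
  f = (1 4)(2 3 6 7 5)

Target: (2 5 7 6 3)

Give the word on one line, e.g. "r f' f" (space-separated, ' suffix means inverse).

  after f: (1 4)(2 3 6 7 5)
  after f: (2 6 5 3 7)
  after f: (1 4)(2 7 3 5 6)
  after f: (2 5 7 6 3)

f f f f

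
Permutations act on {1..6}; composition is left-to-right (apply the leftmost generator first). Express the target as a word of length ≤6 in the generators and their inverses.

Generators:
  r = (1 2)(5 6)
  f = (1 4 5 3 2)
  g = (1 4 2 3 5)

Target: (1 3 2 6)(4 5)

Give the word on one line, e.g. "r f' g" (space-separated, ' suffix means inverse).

  after f: (1 4 5 3 2)
  after r: (1 4 6 5 3)
  after g: (1 2 3 4 6)
  after f': (1 3)(2 5 4 6)
  after r': (1 3 2 6)(4 5)

f r g f' r'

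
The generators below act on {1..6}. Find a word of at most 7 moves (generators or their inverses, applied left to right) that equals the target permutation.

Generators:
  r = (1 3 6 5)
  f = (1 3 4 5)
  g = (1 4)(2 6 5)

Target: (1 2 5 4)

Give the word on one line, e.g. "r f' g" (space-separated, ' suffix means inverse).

  after r: (1 3 6 5)
  after g: (1 3 5 4)(2 6)
  after f': (2 6)(3 4 5)
  after f': (1 5)(2 6)
  after g: (1 2 5 4)

r g f' f' g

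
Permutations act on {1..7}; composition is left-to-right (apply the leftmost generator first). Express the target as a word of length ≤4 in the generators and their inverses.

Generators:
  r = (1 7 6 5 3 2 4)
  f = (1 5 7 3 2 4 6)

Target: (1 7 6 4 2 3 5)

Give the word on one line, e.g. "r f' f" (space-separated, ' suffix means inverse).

r r f r

  after r: (1 7 6 5 3 2 4)
  after r: (1 6 3 4 7 5 2)
  after f: (2 5 4 3 6)
  after r: (1 7 6 4 2 3 5)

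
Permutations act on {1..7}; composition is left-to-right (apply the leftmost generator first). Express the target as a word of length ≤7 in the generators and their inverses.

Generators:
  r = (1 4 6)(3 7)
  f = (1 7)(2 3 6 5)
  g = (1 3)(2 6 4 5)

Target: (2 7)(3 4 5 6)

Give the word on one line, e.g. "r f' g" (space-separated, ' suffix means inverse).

  after g: (1 3)(2 6 4 5)
  after r: (1 7 3 4 5 2)
  after g: (1 7)(2 3 5 6 4)
  after r': (1 3 5 4 2 7 6)
  after g': (2 7)(3 4 5 6)

g r g r' g'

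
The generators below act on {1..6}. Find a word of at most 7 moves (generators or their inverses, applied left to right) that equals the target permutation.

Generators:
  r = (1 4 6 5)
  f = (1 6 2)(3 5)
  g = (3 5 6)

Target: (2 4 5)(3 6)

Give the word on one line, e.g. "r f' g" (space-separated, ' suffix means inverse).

g f r' g r'

  after g: (3 5 6)
  after f: (1 6 5 2)
  after r': (1 4)(2 5)
  after g: (1 4)(2 6 3 5)
  after r': (2 4 5)(3 6)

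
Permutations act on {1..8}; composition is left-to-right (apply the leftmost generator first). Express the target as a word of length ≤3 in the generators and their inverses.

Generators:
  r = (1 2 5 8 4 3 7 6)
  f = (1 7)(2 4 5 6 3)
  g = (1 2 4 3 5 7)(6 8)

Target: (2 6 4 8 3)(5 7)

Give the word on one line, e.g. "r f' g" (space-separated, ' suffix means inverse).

f' r r

  after f': (1 7)(2 3 6 5 4)
  after r: (1 6 8 4 5 3)(2 7)
  after r: (2 6 4 8 3)(5 7)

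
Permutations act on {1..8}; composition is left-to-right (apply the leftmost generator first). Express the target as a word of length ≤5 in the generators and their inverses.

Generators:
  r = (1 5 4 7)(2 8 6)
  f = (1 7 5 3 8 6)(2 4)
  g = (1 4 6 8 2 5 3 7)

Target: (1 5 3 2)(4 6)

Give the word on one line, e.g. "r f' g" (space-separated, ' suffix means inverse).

  after f: (1 7 5 3 8 6)(2 4)
  after r: (2 7 4 8)(3 6 5)
  after r: (1 5 3 2)(4 6)

f r r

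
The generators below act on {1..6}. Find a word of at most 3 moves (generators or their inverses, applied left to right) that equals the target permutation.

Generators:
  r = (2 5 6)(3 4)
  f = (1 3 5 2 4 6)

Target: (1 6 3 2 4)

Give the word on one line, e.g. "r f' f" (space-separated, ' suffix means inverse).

  after r': (2 6 5)(3 4)
  after f': (1 6 3 2 4)

r' f'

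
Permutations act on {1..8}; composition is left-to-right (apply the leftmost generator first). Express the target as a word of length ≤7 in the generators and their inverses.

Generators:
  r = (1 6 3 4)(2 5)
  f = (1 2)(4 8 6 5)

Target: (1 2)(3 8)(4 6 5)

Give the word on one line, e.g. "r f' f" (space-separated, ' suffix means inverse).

r' f' r r r

  after r': (1 4 3 6)(2 5)
  after f': (1 5)(2 6)(3 8 4)
  after r: (1 2 3 8)(5 6)
  after r: (1 5 3 8 6 2 4)
  after r: (1 2)(3 8)(4 6 5)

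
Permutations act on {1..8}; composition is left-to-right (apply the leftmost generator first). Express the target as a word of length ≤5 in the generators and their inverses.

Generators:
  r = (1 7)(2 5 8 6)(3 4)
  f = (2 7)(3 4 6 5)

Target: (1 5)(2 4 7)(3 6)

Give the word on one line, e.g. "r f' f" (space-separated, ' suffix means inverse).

r' f' r' f

  after r': (1 7)(2 6 8 5)(3 4)
  after f': (1 2 4 5 7)(6 8)
  after r': (1 6 5)(2 3 4)
  after f: (1 5)(2 4 7)(3 6)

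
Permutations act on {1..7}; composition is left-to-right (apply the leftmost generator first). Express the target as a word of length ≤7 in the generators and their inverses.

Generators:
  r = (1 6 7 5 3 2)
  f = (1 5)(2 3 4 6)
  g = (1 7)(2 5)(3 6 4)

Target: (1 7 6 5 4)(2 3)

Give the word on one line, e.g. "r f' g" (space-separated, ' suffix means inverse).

  after g': (1 7)(2 5)(3 4 6)
  after r: (1 5)(2 3 4 7 6)
  after r: (1 3 4 5 6)
  after g: (1 6 7)(2 5 4)
  after r: (1 7 6 5 4)(2 3)

g' r r g r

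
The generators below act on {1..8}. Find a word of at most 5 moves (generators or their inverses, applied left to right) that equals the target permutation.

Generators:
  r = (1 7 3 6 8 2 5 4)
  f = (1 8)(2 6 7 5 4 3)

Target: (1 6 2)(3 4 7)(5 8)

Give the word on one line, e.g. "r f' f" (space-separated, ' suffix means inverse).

  after f: (1 8)(2 6 7 5 4 3)
  after r: (1 2 8 7 4 6 3 5)
  after f: (1 6 2)(3 4 7)(5 8)

f r f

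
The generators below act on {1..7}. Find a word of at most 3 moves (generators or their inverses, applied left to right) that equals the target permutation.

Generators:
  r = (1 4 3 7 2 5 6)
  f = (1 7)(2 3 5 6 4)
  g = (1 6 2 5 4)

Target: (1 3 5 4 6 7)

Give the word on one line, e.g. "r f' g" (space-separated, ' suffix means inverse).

  after f': (1 7)(2 4 6 5 3)
  after g': (1 7 4)(2 5 3 6)
  after r': (1 3 5 4 6 7)

f' g' r'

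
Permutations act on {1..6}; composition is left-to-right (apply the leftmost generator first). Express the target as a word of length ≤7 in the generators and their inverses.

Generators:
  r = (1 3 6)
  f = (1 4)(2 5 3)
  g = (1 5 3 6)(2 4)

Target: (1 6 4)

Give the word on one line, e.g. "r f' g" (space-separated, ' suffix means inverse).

f' g' g' f' g'

  after f': (1 4)(2 3 5)
  after g': (1 2 5 4 6 3)
  after g': (1 4 3 6 5 2)
  after f': (2 4 5 3 6)
  after g': (1 6 4)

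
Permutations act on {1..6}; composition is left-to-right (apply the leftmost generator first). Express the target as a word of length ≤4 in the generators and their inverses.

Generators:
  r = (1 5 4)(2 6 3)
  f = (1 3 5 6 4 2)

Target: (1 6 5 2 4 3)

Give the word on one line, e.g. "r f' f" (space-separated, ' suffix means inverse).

  after r: (1 5 4)(2 6 3)
  after f: (1 6 5 2 4 3)

r f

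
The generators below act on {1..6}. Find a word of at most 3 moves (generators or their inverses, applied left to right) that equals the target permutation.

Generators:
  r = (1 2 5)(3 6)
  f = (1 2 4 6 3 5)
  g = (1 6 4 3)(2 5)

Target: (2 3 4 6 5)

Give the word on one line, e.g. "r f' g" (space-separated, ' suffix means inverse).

r' g r'

  after r': (1 5 2)(3 6)
  after g: (1 2 6)(3 4)
  after r': (2 3 4 6 5)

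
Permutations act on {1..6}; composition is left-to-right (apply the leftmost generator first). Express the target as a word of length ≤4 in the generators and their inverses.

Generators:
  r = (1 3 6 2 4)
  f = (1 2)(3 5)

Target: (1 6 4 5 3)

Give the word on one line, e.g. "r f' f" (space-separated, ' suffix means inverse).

  after r: (1 3 6 2 4)
  after r: (1 6 4 3 2)
  after f: (1 6 4 5 3)

r r f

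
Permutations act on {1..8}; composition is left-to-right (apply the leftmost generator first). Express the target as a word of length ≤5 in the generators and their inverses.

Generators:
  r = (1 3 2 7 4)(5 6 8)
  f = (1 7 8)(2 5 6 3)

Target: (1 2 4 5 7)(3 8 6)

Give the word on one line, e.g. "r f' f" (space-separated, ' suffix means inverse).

f' r' f r

  after f': (1 8 7)(2 3 6 5)
  after r': (1 6 8 2)(3 5)(4 7)
  after f: (1 3 6)(2 7 4 8 5)
  after r: (1 2 4 5 7)(3 8 6)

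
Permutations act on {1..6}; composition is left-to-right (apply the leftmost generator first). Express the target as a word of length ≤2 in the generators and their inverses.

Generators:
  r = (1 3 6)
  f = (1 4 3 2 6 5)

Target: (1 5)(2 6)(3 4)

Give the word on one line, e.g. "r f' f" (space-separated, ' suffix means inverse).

  after r': (1 6 3)
  after f: (1 5)(2 6)(3 4)

r' f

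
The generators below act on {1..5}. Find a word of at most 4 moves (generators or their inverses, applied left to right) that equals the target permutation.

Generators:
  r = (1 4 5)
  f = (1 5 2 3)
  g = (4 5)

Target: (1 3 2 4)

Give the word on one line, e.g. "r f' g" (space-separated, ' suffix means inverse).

f' r'

  after f': (1 3 2 5)
  after r': (1 3 2 4)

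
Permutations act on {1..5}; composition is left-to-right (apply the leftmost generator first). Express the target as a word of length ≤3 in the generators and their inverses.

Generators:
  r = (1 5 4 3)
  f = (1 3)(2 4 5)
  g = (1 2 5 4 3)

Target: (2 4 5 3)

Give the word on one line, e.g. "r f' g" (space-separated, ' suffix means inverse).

  after f': (1 3)(2 5 4)
  after g: (2 4 5 3)

f' g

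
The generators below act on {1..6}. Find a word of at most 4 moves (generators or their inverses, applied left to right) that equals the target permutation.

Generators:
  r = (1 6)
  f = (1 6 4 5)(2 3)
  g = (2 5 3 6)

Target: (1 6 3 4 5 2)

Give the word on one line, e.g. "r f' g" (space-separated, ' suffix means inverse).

g' f' g' g'

  after g': (2 6 3 5)
  after f': (1 5 3 4 6 2)
  after g': (1 2)(3 4)
  after g': (1 6 3 4 5 2)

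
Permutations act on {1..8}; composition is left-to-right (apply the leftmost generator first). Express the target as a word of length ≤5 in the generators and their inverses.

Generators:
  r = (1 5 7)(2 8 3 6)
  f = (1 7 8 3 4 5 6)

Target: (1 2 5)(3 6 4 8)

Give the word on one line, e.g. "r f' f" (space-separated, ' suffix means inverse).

  after f: (1 7 8 3 4 5 6)
  after f: (1 8 4 6 7 3 5)
  after r': (1 2 6 5 7 8 4 3)
  after f': (1 2 5)(3 6 4 8)

f f r' f'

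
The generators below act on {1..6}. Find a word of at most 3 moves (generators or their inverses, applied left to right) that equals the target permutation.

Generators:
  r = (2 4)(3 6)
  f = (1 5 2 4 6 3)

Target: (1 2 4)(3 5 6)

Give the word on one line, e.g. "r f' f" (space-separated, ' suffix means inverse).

  after f: (1 5 2 4 6 3)
  after r: (1 5 4 3)
  after f: (1 2 4)(3 5 6)

f r f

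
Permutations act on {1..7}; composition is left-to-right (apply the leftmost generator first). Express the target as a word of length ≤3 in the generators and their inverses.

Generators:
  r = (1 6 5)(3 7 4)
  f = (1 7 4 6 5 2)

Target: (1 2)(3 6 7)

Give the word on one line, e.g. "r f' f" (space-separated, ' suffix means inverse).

r' f

  after r': (1 5 6)(3 4 7)
  after f: (1 2)(3 6 7)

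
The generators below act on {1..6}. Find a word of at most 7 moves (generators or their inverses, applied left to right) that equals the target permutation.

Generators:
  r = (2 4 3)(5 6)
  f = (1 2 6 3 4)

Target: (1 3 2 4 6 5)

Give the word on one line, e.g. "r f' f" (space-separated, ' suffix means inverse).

  after r: (2 4 3)(5 6)
  after f: (1 2)(3 6 5)
  after r': (1 3 5 4 2)
  after r': (1 4 3 6 5 2)
  after f': (1 3 2 4 6 5)

r f r' r' f'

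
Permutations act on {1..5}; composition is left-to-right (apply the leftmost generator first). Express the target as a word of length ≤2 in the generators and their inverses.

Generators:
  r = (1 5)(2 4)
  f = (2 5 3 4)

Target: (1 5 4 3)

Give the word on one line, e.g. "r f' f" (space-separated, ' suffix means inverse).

f' r

  after f': (2 4 3 5)
  after r: (1 5 4 3)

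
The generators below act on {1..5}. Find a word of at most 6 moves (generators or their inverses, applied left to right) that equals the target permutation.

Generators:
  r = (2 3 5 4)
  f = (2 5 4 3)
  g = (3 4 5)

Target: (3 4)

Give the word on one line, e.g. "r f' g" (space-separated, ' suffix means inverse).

r r r f' f'

  after r: (2 3 5 4)
  after r: (2 5)(3 4)
  after r: (2 4 5 3)
  after f': (2 5 4)
  after f': (3 4)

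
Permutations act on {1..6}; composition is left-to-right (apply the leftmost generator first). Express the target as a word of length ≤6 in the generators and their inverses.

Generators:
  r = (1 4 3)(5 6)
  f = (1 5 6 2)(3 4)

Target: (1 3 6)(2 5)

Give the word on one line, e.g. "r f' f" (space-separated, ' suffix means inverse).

r' f' r f r

  after r': (1 3 4)(5 6)
  after f': (1 4 2 6)
  after r: (1 3)(2 5 6 4)
  after f: (1 4)(2 6 3 5)
  after r: (1 3 6)(2 5)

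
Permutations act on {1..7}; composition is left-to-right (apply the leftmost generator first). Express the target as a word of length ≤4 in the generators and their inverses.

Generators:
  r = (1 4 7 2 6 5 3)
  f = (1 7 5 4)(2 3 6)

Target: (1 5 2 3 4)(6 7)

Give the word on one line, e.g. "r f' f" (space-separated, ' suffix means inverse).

r f'

  after r: (1 4 7 2 6 5 3)
  after f': (1 5 2 3 4)(6 7)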